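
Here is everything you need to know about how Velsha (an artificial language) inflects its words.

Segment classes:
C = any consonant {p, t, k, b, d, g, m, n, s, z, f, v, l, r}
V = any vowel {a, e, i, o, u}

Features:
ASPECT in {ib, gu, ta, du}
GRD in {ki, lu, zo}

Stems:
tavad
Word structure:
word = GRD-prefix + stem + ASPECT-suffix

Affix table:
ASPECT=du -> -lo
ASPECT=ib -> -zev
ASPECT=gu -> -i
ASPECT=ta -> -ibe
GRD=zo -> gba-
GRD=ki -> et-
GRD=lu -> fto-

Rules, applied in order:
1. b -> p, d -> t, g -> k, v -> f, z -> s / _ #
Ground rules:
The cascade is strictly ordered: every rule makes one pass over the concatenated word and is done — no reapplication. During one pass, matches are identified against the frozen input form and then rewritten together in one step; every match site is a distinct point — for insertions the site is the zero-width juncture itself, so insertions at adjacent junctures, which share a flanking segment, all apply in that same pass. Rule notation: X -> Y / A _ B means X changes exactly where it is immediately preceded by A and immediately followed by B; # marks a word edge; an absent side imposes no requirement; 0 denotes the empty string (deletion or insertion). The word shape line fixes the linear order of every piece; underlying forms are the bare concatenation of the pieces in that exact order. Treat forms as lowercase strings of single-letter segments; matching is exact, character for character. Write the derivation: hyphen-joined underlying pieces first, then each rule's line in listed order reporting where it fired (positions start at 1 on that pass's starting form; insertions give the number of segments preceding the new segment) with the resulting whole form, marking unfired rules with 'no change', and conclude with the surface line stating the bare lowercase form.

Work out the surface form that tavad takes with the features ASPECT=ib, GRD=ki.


underlying: et-tavad-zev
1. b -> p, d -> t, g -> k, v -> f, z -> s / _ #: fires at position(s) 10: ettavadzef
surface: ettavadzef


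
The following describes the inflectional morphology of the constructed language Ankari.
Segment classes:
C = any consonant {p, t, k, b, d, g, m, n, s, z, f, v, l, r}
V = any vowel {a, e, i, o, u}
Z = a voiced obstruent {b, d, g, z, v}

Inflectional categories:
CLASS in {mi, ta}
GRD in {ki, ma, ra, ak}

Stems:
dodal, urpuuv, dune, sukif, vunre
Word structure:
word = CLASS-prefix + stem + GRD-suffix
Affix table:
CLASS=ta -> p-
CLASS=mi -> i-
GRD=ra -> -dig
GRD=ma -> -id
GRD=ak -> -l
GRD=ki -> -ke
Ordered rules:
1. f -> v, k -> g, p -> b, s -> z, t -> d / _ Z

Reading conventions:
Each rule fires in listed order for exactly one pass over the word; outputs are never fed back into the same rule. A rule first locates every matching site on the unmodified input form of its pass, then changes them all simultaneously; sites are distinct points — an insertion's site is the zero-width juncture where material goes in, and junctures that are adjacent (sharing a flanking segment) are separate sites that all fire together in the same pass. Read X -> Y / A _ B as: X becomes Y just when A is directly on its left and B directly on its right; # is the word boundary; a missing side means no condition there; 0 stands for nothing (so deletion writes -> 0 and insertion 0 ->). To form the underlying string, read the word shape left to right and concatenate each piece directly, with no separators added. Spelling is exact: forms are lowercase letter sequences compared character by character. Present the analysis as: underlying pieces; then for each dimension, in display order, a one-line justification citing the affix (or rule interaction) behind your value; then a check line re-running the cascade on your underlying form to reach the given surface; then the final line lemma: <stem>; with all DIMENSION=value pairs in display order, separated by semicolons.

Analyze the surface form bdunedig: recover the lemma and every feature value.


underlying: p-dune-dig
CLASS=ta - signalled by the affix p-
GRD=ra - signalled by the affix -dig
check: pdunedig -> bdunedig
lemma: dune; CLASS=ta; GRD=ra


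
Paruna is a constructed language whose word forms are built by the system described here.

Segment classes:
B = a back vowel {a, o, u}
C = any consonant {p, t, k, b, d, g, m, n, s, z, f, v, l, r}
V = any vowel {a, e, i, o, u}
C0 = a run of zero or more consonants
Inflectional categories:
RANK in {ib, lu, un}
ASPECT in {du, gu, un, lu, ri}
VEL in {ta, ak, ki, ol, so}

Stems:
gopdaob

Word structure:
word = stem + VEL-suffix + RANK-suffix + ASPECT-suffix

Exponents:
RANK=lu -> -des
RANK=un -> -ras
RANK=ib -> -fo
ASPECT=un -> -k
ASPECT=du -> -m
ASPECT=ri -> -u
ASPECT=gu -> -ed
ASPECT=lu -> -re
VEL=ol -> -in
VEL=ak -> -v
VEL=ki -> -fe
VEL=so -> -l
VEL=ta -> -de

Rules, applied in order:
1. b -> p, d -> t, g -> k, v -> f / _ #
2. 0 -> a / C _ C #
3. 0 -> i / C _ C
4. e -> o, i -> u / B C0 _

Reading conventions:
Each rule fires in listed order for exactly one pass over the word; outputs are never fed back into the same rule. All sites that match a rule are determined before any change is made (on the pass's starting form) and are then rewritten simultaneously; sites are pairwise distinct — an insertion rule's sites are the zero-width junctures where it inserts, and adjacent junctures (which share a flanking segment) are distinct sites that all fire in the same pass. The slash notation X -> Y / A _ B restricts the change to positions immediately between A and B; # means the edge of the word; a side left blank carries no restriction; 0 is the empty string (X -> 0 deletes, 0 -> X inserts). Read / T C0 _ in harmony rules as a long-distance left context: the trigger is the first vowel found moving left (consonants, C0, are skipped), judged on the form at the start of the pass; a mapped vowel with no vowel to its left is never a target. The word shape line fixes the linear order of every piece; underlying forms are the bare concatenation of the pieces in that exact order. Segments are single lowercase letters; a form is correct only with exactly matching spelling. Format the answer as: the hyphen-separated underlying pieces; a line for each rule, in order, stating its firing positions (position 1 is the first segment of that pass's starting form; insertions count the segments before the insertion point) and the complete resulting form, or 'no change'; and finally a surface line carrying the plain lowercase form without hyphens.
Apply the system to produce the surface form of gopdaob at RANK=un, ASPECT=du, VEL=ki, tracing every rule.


underlying: gopdaob-fe-ras-m
1. b -> p, d -> t, g -> k, v -> f / _ #: no change
2. 0 -> a / C _ C #: inserts after position(s) 12: gopdaobferasam
3. 0 -> i / C _ C: inserts after position(s) 3, 7: gopidaobiferasam
4. e -> o, i -> u / B C0 _: fires at position(s) 4, 9: gopudaobuferasam
surface: gopudaobuferasam


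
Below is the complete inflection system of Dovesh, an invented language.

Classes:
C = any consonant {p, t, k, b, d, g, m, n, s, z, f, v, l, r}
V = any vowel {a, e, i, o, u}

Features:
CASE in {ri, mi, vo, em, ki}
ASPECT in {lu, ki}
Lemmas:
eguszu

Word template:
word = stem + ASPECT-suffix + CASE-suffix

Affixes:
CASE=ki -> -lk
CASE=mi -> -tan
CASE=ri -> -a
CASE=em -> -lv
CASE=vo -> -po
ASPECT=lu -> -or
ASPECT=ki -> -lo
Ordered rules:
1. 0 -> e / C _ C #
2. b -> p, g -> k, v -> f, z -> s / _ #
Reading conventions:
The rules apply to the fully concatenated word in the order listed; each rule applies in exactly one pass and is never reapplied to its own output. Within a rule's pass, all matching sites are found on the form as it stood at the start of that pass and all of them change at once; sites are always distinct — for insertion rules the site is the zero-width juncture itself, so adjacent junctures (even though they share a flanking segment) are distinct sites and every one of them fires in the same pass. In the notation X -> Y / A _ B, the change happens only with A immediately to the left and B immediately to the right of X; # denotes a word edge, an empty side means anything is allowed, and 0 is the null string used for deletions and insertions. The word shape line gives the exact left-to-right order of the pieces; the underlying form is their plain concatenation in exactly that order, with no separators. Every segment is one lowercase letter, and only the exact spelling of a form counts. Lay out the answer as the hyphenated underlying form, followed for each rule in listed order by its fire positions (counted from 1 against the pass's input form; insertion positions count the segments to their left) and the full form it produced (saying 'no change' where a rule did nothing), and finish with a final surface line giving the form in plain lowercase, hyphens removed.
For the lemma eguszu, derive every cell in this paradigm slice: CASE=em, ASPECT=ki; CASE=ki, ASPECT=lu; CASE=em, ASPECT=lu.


cell CASE=em, ASPECT=ki:
underlying: eguszu-lo-lv
1. 0 -> e / C _ C #: inserts after position(s) 9: eguszulolev
2. b -> p, g -> k, v -> f, z -> s / _ #: fires at position(s) 11: eguszulolef
surface: eguszulolef

cell CASE=ki, ASPECT=lu:
underlying: eguszu-or-lk
1. 0 -> e / C _ C #: inserts after position(s) 9: eguszuorlek
2. b -> p, g -> k, v -> f, z -> s / _ #: no change
surface: eguszuorlek

cell CASE=em, ASPECT=lu:
underlying: eguszu-or-lv
1. 0 -> e / C _ C #: inserts after position(s) 9: eguszuorlev
2. b -> p, g -> k, v -> f, z -> s / _ #: fires at position(s) 11: eguszuorlef
surface: eguszuorlef


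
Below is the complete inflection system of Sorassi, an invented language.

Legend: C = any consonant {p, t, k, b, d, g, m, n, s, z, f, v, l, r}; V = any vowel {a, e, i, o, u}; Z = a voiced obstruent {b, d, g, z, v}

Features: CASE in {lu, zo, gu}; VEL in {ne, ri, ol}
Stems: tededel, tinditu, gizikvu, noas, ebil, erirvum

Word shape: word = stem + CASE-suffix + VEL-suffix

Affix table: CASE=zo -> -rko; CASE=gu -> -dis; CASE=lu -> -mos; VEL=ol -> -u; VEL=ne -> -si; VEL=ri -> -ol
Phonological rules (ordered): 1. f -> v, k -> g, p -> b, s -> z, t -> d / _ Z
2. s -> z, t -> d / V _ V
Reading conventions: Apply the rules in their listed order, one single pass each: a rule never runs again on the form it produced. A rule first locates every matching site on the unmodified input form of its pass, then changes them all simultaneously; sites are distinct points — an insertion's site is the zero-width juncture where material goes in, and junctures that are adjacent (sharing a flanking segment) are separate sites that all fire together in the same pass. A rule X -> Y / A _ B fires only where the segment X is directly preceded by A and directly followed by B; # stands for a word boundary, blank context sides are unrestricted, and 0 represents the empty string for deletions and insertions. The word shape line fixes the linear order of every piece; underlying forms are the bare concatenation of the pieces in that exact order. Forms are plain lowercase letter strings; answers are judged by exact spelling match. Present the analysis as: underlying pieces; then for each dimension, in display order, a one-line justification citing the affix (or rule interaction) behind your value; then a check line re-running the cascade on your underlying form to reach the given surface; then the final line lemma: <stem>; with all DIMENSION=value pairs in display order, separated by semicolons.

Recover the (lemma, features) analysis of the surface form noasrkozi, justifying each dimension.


underlying: noas-rko-si
CASE=zo - signalled by the affix -rko
VEL=ne - signalled by the affix -si
check: noasrkosi -> noasrkosi -> noasrkozi
lemma: noas; CASE=zo; VEL=ne


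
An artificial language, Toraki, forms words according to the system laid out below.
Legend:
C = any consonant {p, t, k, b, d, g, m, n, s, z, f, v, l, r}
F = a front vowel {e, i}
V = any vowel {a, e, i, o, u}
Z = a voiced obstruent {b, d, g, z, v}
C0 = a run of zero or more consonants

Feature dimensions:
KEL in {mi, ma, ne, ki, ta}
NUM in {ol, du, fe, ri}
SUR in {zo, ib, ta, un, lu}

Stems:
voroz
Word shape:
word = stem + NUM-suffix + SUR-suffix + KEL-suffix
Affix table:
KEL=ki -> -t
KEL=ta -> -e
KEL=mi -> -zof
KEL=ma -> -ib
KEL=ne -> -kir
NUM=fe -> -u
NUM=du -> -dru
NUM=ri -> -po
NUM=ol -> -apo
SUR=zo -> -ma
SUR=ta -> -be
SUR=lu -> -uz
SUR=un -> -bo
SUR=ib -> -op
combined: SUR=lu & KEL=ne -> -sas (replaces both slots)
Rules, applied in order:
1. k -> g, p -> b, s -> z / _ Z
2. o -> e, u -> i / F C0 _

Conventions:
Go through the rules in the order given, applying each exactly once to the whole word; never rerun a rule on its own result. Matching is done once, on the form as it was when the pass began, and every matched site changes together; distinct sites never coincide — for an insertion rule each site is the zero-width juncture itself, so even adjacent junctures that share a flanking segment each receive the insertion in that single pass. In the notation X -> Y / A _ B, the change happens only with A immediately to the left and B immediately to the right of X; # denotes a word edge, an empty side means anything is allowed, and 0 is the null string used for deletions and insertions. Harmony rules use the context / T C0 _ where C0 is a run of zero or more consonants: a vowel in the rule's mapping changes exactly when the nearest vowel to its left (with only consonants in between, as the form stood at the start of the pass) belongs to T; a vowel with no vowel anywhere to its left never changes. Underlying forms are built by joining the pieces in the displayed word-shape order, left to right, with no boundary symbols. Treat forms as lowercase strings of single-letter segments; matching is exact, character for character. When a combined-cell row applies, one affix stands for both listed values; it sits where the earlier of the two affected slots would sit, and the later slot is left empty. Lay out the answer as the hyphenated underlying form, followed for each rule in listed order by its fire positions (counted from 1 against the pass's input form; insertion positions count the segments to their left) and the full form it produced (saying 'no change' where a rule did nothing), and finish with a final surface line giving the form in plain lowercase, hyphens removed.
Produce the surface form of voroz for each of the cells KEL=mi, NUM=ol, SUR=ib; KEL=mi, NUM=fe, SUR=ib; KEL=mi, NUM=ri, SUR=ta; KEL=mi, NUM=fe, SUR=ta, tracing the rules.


cell KEL=mi, NUM=ol, SUR=ib:
underlying: voroz-apo-op-zof
1. k -> g, p -> b, s -> z / _ Z: fires at position(s) 10: vorozapoobzof
2. o -> e, u -> i / F C0 _: no change
surface: vorozapoobzof

cell KEL=mi, NUM=fe, SUR=ib:
underlying: voroz-u-op-zof
1. k -> g, p -> b, s -> z / _ Z: fires at position(s) 8: vorozuobzof
2. o -> e, u -> i / F C0 _: no change
surface: vorozuobzof

cell KEL=mi, NUM=ri, SUR=ta:
underlying: voroz-po-be-zof
1. k -> g, p -> b, s -> z / _ Z: no change
2. o -> e, u -> i / F C0 _: fires at position(s) 11: vorozpobezef
surface: vorozpobezef

cell KEL=mi, NUM=fe, SUR=ta:
underlying: voroz-u-be-zof
1. k -> g, p -> b, s -> z / _ Z: no change
2. o -> e, u -> i / F C0 _: fires at position(s) 10: vorozubezef
surface: vorozubezef


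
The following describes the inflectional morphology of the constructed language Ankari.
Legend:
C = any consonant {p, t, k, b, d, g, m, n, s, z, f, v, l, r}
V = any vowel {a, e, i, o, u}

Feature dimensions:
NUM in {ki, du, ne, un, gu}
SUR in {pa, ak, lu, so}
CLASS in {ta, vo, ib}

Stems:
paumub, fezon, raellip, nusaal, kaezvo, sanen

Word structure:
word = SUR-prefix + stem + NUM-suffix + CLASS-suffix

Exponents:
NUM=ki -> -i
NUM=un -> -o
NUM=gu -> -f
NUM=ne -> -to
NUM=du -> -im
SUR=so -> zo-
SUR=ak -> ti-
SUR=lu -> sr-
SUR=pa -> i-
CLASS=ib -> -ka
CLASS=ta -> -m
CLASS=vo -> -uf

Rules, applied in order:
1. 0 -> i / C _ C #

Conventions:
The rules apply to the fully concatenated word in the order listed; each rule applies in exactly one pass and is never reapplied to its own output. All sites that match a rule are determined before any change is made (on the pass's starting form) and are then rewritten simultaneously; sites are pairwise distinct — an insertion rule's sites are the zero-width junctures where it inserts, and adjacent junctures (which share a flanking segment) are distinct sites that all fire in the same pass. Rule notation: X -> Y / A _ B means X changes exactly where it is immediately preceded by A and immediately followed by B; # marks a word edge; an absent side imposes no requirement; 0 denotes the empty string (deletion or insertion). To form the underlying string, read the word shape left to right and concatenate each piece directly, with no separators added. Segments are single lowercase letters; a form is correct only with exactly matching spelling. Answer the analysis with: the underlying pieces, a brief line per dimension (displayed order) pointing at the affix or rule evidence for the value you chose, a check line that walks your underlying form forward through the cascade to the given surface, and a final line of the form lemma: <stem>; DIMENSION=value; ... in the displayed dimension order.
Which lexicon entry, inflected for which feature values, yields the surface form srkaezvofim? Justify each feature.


underlying: sr-kaezvo-f-m
NUM=gu - signalled by the affix -f
SUR=lu - signalled by the affix sr-
CLASS=ta - signalled by the affix -m
check: srkaezvofm -> srkaezvofim
lemma: kaezvo; NUM=gu; SUR=lu; CLASS=ta


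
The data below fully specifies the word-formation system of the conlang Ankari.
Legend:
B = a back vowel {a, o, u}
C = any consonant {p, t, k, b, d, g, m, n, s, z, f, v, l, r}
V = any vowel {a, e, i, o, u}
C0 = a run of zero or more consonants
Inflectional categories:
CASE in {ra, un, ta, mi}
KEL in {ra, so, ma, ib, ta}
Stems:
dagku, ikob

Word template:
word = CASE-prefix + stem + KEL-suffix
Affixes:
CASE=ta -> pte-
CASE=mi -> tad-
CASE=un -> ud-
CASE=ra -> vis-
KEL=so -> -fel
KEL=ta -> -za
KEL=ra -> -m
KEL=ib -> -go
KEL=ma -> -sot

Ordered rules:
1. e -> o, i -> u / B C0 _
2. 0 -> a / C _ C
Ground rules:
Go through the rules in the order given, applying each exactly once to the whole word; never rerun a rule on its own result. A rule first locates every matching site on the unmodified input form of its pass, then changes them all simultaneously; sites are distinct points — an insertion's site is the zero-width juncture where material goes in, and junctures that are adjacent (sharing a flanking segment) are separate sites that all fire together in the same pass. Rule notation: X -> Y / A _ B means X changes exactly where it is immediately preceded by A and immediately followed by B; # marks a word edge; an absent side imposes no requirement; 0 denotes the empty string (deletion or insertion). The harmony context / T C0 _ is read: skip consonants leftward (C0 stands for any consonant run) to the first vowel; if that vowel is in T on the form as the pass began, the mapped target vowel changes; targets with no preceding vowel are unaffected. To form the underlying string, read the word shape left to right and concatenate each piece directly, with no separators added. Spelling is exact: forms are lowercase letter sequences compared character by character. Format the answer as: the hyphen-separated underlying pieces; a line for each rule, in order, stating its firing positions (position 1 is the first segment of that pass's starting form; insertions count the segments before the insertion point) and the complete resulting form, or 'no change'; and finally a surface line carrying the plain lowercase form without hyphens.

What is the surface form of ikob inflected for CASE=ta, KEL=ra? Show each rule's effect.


underlying: pte-ikob-m
1. e -> o, i -> u / B C0 _: no change
2. 0 -> a / C _ C: inserts after position(s) 1, 7: pateikobam
surface: pateikobam


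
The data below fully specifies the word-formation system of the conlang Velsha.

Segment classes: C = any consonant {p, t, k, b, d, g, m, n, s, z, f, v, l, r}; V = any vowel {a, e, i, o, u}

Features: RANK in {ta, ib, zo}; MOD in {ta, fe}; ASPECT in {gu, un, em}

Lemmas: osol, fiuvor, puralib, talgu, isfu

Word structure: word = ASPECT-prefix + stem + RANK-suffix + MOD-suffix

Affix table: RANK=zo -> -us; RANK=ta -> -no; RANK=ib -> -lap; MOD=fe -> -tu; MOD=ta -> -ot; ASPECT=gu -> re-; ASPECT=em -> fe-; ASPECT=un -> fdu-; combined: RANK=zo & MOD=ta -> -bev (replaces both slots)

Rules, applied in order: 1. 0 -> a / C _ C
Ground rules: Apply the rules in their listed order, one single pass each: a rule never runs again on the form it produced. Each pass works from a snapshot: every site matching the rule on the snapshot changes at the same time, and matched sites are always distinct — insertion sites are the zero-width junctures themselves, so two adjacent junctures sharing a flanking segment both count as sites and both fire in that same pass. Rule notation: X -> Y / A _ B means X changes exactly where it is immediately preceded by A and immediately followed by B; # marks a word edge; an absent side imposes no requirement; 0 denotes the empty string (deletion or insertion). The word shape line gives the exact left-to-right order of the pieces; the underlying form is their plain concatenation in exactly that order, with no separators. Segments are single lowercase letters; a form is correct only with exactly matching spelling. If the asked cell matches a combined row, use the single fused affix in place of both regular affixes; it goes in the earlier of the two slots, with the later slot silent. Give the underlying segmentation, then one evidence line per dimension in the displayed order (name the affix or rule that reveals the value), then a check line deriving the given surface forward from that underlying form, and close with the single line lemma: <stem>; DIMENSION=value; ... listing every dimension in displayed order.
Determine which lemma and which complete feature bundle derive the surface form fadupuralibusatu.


underlying: fdu-puralib-us-tu
RANK=zo - signalled by the affix -us
MOD=fe - signalled by the affix -tu
ASPECT=un - signalled by the affix fdu-
check: fdupuralibustu -> fadupuralibusatu
lemma: puralib; RANK=zo; MOD=fe; ASPECT=un


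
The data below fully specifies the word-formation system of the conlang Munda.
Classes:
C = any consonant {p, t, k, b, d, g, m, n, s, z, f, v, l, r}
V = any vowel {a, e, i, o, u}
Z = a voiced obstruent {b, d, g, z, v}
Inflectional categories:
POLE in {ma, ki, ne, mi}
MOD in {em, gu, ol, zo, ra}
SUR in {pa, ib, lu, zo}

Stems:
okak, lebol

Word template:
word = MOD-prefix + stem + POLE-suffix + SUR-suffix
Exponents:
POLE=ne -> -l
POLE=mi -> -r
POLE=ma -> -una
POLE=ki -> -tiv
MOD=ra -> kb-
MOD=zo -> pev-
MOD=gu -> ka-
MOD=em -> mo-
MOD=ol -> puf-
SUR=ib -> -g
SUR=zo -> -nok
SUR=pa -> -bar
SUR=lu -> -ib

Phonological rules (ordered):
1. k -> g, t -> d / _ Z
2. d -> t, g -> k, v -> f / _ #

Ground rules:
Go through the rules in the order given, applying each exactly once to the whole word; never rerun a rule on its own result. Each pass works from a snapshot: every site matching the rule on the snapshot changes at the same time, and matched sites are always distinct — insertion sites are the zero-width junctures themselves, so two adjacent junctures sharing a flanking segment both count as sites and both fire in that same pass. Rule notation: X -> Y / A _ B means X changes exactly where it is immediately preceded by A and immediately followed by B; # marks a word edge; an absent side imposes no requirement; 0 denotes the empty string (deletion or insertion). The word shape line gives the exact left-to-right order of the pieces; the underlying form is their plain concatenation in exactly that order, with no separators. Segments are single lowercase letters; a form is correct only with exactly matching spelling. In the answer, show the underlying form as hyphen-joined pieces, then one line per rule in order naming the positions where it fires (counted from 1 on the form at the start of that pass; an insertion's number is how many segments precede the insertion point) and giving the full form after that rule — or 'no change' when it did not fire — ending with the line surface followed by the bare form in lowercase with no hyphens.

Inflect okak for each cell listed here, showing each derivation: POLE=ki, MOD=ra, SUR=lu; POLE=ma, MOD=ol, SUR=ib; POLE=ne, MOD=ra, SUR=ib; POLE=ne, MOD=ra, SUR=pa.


cell POLE=ki, MOD=ra, SUR=lu:
underlying: kb-okak-tiv-ib
1. k -> g, t -> d / _ Z: fires at position(s) 1: gbokaktivib
2. d -> t, g -> k, v -> f / _ #: no change
surface: gbokaktivib

cell POLE=ma, MOD=ol, SUR=ib:
underlying: puf-okak-una-g
1. k -> g, t -> d / _ Z: no change
2. d -> t, g -> k, v -> f / _ #: fires at position(s) 11: pufokakunak
surface: pufokakunak

cell POLE=ne, MOD=ra, SUR=ib:
underlying: kb-okak-l-g
1. k -> g, t -> d / _ Z: fires at position(s) 1: gbokaklg
2. d -> t, g -> k, v -> f / _ #: fires at position(s) 8: gbokaklk
surface: gbokaklk

cell POLE=ne, MOD=ra, SUR=pa:
underlying: kb-okak-l-bar
1. k -> g, t -> d / _ Z: fires at position(s) 1: gbokaklbar
2. d -> t, g -> k, v -> f / _ #: no change
surface: gbokaklbar


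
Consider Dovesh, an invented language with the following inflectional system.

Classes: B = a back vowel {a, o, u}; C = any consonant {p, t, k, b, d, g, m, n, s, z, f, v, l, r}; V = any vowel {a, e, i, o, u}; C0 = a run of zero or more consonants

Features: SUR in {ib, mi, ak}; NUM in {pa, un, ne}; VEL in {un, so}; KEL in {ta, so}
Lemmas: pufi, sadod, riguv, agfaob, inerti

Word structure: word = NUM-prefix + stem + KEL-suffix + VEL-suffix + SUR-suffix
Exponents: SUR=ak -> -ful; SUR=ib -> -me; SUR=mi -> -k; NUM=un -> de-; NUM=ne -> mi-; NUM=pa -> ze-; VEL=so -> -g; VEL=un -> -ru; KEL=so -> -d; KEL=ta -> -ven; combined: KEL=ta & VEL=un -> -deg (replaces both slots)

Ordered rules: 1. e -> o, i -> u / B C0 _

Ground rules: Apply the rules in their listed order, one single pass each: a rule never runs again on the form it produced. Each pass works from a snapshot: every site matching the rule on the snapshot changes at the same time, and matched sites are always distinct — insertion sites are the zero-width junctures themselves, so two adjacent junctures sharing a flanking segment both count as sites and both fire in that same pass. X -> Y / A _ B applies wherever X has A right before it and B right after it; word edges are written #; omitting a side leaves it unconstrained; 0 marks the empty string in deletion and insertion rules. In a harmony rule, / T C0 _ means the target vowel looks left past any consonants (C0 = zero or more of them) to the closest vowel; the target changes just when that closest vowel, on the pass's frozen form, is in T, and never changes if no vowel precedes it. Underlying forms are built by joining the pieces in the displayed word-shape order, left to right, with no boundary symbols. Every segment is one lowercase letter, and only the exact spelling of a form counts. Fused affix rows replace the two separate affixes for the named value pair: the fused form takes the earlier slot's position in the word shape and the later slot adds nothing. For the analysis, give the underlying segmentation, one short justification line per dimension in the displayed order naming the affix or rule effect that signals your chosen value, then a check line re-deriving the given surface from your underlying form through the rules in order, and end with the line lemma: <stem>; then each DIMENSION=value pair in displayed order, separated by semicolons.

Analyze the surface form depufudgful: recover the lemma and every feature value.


underlying: de-pufi-d-g-ful
SUR=ak - signalled by the affix -ful
NUM=un - signalled by the affix de-
VEL=so - signalled by the affix -g
KEL=so - signalled by the affix -d
check: depufidgful -> depufudgful
lemma: pufi; SUR=ak; NUM=un; VEL=so; KEL=so


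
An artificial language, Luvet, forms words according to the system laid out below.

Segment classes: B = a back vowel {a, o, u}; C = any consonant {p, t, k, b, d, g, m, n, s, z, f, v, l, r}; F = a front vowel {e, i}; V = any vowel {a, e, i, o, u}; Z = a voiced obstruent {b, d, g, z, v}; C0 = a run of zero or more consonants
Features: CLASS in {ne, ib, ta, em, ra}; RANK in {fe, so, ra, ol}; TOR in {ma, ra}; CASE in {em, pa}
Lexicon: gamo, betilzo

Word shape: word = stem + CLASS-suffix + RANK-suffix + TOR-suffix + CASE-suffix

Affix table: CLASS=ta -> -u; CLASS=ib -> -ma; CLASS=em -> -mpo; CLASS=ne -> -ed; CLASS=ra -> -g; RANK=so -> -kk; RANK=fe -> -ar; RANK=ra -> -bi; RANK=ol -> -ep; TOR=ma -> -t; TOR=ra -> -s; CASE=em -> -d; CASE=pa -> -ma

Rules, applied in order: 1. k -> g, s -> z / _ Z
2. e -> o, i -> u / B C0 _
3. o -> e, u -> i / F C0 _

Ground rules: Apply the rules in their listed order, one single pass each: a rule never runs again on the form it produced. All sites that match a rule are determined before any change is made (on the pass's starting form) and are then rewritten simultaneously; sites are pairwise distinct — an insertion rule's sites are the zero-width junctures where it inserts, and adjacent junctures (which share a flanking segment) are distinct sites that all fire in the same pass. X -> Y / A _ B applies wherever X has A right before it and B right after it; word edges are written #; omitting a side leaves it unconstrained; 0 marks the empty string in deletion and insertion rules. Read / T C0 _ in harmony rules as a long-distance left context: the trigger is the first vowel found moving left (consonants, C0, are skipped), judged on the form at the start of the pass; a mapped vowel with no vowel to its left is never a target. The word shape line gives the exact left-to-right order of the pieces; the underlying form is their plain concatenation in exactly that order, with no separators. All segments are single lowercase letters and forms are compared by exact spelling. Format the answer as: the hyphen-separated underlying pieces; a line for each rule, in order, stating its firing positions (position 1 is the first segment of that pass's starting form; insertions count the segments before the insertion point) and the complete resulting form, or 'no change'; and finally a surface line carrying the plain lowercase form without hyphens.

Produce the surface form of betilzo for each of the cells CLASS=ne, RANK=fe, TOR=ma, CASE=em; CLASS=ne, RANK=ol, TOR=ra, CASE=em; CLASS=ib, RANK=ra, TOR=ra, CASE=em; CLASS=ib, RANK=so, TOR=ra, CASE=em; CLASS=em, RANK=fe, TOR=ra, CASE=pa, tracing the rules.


cell CLASS=ne, RANK=fe, TOR=ma, CASE=em:
underlying: betilzo-ed-ar-t-d
1. k -> g, s -> z / _ Z: no change
2. e -> o, i -> u / B C0 _: fires at position(s) 8: betilzoodartd
3. o -> e, u -> i / F C0 _: fires at position(s) 7: betilzeodartd
surface: betilzeodartd

cell CLASS=ne, RANK=ol, TOR=ra, CASE=em:
underlying: betilzo-ed-ep-s-d
1. k -> g, s -> z / _ Z: fires at position(s) 12: betilzoedepzd
2. e -> o, i -> u / B C0 _: fires at position(s) 8: betilzoodepzd
3. o -> e, u -> i / F C0 _: fires at position(s) 7: betilzeodepzd
surface: betilzeodepzd

cell CLASS=ib, RANK=ra, TOR=ra, CASE=em:
underlying: betilzo-ma-bi-s-d
1. k -> g, s -> z / _ Z: fires at position(s) 12: betilzomabizd
2. e -> o, i -> u / B C0 _: fires at position(s) 11: betilzomabuzd
3. o -> e, u -> i / F C0 _: fires at position(s) 7: betilzemabuzd
surface: betilzemabuzd

cell CLASS=ib, RANK=so, TOR=ra, CASE=em:
underlying: betilzo-ma-kk-s-d
1. k -> g, s -> z / _ Z: fires at position(s) 12: betilzomakkzd
2. e -> o, i -> u / B C0 _: no change
3. o -> e, u -> i / F C0 _: fires at position(s) 7: betilzemakkzd
surface: betilzemakkzd

cell CLASS=em, RANK=fe, TOR=ra, CASE=pa:
underlying: betilzo-mpo-ar-s-ma
1. k -> g, s -> z / _ Z: no change
2. e -> o, i -> u / B C0 _: no change
3. o -> e, u -> i / F C0 _: fires at position(s) 7: betilzempoarsma
surface: betilzempoarsma


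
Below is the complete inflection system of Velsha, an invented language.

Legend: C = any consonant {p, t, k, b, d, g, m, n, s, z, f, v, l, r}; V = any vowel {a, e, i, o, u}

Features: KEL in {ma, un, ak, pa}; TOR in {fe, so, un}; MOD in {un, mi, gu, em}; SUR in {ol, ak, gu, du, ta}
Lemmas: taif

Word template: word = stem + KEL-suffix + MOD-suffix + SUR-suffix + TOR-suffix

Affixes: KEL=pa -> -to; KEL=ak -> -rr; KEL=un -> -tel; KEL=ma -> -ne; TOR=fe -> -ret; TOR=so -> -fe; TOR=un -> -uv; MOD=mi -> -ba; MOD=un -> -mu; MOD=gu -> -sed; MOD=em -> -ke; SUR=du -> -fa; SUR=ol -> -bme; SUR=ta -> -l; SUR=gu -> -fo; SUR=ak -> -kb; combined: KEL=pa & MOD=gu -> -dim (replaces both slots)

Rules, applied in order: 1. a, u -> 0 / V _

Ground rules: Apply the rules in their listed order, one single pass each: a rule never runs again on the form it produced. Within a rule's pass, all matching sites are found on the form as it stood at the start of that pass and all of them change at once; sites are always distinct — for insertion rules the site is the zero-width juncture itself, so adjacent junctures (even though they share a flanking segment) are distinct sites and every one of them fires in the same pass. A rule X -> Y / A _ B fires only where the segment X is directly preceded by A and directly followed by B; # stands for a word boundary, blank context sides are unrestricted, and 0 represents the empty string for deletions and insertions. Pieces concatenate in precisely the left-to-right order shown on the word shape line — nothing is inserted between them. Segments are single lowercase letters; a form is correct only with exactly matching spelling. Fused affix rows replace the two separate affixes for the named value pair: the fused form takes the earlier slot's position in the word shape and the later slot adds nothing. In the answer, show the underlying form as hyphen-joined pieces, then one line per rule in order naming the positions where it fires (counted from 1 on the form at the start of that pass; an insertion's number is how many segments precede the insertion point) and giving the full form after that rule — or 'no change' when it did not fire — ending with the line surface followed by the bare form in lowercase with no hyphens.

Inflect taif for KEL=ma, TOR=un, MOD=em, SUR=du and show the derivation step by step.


underlying: taif-ne-ke-fa-uv
1. a, u -> 0 / V _: fires at position(s) 11: taifnekefav
surface: taifnekefav


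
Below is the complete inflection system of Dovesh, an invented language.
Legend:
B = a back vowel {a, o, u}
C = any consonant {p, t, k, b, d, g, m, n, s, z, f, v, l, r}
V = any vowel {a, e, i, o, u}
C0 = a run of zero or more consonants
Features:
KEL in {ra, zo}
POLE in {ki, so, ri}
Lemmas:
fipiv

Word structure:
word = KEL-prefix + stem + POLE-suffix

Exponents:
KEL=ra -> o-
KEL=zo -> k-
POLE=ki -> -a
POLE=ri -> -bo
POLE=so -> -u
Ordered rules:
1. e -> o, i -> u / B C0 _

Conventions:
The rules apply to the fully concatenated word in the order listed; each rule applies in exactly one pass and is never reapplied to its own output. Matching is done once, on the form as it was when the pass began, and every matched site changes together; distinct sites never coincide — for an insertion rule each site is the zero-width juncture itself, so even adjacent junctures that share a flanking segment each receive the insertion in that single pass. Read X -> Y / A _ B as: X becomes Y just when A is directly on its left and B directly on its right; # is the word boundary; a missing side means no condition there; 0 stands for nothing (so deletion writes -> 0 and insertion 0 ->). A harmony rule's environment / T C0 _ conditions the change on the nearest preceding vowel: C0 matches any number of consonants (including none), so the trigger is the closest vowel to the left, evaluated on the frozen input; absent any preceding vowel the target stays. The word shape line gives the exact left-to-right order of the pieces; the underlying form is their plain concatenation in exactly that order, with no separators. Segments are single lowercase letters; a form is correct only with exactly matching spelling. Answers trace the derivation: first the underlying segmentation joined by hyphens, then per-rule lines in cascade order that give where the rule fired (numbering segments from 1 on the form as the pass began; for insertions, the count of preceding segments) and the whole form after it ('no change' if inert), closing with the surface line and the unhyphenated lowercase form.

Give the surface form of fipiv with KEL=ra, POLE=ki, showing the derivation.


underlying: o-fipiv-a
1. e -> o, i -> u / B C0 _: fires at position(s) 3: ofupiva
surface: ofupiva


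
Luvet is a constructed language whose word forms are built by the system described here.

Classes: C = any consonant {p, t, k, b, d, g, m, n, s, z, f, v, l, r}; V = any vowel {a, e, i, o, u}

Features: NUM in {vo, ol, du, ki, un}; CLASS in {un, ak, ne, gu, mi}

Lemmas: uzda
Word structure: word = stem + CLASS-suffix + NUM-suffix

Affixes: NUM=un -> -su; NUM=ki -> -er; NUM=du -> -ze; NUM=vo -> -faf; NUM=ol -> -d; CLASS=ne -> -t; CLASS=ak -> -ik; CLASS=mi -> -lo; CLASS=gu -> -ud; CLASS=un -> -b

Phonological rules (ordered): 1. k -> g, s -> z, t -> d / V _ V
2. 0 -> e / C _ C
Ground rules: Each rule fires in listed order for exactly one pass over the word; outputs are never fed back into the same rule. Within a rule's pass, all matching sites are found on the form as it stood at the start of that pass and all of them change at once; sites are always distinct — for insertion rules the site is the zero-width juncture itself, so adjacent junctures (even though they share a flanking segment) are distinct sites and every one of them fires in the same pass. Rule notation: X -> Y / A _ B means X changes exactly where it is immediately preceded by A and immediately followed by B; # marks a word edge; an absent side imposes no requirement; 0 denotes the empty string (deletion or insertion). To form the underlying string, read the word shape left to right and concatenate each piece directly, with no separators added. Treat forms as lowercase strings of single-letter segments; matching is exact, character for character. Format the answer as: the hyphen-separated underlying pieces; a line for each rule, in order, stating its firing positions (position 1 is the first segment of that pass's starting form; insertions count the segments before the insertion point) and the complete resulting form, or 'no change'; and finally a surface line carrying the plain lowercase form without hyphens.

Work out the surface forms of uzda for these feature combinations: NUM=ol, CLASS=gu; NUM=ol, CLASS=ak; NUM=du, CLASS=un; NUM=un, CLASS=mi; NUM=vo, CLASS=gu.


cell NUM=ol, CLASS=gu:
underlying: uzda-ud-d
1. k -> g, s -> z, t -> d / V _ V: no change
2. 0 -> e / C _ C: inserts after position(s) 2, 6: uzedauded
surface: uzedauded

cell NUM=ol, CLASS=ak:
underlying: uzda-ik-d
1. k -> g, s -> z, t -> d / V _ V: no change
2. 0 -> e / C _ C: inserts after position(s) 2, 6: uzedaiked
surface: uzedaiked

cell NUM=du, CLASS=un:
underlying: uzda-b-ze
1. k -> g, s -> z, t -> d / V _ V: no change
2. 0 -> e / C _ C: inserts after position(s) 2, 5: uzedabeze
surface: uzedabeze

cell NUM=un, CLASS=mi:
underlying: uzda-lo-su
1. k -> g, s -> z, t -> d / V _ V: fires at position(s) 7: uzdalozu
2. 0 -> e / C _ C: inserts after position(s) 2: uzedalozu
surface: uzedalozu

cell NUM=vo, CLASS=gu:
underlying: uzda-ud-faf
1. k -> g, s -> z, t -> d / V _ V: no change
2. 0 -> e / C _ C: inserts after position(s) 2, 6: uzedaudefaf
surface: uzedaudefaf


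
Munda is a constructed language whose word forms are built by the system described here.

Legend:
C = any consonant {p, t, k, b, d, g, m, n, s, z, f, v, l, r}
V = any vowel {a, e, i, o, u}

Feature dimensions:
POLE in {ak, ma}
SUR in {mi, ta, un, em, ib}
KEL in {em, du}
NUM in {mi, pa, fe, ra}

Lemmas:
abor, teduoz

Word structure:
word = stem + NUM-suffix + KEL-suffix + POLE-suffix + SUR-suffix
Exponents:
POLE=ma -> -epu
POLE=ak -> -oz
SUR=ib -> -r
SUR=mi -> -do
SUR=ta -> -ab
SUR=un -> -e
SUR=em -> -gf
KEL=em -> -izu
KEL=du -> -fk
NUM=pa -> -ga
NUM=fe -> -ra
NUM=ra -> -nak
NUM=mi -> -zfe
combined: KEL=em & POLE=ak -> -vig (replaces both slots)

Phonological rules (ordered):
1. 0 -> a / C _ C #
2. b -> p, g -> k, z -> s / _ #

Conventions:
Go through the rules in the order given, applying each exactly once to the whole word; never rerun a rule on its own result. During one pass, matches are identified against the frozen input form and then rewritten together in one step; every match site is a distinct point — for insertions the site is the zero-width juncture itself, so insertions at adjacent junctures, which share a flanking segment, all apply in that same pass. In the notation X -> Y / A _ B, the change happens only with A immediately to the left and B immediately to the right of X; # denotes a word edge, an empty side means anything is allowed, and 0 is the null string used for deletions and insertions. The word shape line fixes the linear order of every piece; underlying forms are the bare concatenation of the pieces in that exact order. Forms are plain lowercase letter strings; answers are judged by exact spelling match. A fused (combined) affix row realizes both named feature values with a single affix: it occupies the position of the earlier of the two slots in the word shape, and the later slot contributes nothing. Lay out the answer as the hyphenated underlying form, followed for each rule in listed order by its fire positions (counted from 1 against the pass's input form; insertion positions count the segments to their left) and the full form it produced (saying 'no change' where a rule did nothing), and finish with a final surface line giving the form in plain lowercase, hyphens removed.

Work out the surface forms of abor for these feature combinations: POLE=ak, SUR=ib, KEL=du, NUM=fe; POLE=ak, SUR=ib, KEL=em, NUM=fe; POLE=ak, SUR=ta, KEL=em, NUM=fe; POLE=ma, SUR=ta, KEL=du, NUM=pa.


cell POLE=ak, SUR=ib, KEL=du, NUM=fe:
underlying: abor-ra-fk-oz-r
1. 0 -> a / C _ C #: inserts after position(s) 10: aborrafkozar
2. b -> p, g -> k, z -> s / _ #: no change
surface: aborrafkozar

cell POLE=ak, SUR=ib, KEL=em, NUM=fe:
underlying: abor-ra-vig-r
1. 0 -> a / C _ C #: inserts after position(s) 9: aborravigar
2. b -> p, g -> k, z -> s / _ #: no change
surface: aborravigar

cell POLE=ak, SUR=ta, KEL=em, NUM=fe:
underlying: abor-ra-vig-ab
1. 0 -> a / C _ C #: no change
2. b -> p, g -> k, z -> s / _ #: fires at position(s) 11: aborravigap
surface: aborravigap

cell POLE=ma, SUR=ta, KEL=du, NUM=pa:
underlying: abor-ga-fk-epu-ab
1. 0 -> a / C _ C #: no change
2. b -> p, g -> k, z -> s / _ #: fires at position(s) 13: aborgafkepuap
surface: aborgafkepuap
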